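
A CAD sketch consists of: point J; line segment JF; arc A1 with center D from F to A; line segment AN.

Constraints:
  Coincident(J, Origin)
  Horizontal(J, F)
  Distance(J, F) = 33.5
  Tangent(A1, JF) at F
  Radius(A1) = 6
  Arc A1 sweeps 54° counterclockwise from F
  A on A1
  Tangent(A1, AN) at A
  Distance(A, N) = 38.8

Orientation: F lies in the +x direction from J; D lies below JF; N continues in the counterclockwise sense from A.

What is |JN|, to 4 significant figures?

34.36

On A1, F sits at bearing 90° from D; a 54° counterclockwise sweep puts A at bearing 144°, so A = D + 6.0·(cos 144°, sin 144°) = (28.65, -2.473). Tangency of A1 to AN means the radius DA is perpendicular to AN, so AN runs along (−sin 144°, cos 144°); with |AN| = 38.8, N = (5.840, -33.86). Then |JN| = |N − J| = 34.36.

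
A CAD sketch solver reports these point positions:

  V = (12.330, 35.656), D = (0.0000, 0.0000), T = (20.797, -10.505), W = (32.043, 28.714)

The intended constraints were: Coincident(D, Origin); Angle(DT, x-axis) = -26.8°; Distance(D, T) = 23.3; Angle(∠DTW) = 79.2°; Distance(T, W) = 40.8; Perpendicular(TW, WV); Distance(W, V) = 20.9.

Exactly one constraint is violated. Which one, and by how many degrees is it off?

Perpendicular(TW, WV) — off by 3.40°.

D = (0.00, 0.00) ✓; DT at -26.80° ✓; |DT| = 23.30 ✓; ∠DTW = 79.20° ✓; |TW| = 40.80 ✓; ∠(TW, WV) = 86.60° ✗; |WV| = 20.90 ✓.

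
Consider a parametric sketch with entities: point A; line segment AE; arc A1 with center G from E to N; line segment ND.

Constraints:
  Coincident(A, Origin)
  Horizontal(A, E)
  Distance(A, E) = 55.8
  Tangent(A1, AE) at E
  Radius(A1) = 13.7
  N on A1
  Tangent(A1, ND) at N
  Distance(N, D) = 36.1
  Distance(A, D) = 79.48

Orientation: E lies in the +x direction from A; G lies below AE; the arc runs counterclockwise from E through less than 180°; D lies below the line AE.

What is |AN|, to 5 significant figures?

47.945

Checks: |AE| = 55.80 ✓; |GN| = 13.70 ✓; ∠(GN, ND) = 90.00° ✓; |ND| = 36.10 ✓; |AD| = 79.48 ✓.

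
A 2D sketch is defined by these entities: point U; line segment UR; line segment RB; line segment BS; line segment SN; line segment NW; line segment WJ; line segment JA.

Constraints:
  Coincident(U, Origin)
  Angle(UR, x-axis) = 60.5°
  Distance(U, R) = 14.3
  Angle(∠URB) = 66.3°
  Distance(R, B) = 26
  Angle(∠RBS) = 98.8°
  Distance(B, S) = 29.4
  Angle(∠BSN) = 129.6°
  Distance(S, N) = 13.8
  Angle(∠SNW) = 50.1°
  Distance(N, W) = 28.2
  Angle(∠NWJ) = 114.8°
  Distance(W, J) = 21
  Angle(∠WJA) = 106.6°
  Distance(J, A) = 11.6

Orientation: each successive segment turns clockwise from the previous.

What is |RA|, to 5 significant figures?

44.220

∠NWJ = 114.8° gives WJ at -19.900° from the x-axis; with |WJ| = 21.0, J = (27.876, -15.327). ∠WJA = 106.6° gives JA at -93.300° from the x-axis; with |JA| = 11.6, A = (27.209, -26.908). Then |RA| = |A − R| = 44.220.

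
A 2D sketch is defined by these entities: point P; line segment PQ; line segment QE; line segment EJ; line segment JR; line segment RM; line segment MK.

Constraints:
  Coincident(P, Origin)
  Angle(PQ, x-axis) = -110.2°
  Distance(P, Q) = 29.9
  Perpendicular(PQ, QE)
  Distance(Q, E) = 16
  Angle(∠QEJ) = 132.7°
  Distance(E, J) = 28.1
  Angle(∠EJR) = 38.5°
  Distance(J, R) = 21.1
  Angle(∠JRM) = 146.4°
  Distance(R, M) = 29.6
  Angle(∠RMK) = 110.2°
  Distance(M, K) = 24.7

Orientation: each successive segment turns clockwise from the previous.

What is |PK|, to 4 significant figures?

55.33

P is at the origin; PQ runs at -110.2° with length 29.9, so Q = (-10.32, -28.06). PQ ⟂ QE, so QE runs at 159.8°; with |QE| = 16.0, E = (-25.34, -22.54). ∠QEJ = 132.7° gives EJ at 112.5° from the x-axis; with |EJ| = 28.1, J = (-36.09, 3.425). ∠EJR = 38.5° gives JR at -29.00° from the x-axis; with |JR| = 21.1, R = (-17.64, -6.805). ∠JRM = 146.4° gives RM at -62.60° from the x-axis; with |RM| = 29.6, M = (-4.017, -33.08). ∠RMK = 110.2° gives MK at -132.4° from the x-axis; with |MK| = 24.7, K = (-20.67, -51.32). Then |PK| = |K − P| = 55.33.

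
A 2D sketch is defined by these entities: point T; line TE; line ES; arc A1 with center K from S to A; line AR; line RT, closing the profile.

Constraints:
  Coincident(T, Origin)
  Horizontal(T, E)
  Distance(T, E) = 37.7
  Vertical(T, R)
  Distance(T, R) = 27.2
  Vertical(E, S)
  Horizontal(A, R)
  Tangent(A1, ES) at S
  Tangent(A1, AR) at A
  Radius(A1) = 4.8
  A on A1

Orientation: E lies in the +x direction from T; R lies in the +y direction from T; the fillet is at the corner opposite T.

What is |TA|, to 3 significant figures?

42.7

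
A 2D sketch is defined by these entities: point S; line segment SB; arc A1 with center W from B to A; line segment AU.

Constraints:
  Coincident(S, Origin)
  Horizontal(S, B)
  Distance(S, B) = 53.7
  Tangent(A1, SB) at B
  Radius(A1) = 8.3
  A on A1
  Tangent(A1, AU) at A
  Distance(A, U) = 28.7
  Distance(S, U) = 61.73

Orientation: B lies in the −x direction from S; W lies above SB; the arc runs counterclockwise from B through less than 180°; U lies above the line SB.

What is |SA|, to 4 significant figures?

46.39

Checks: ∠(WB, BS) = 90.00° ✓; |WB| = 8.300 ✓; |WA| = 8.300 ✓; ∠(WA, AU) = 90.00° ✓; |AU| = 28.70 ✓; |SU| = 61.73 ✓.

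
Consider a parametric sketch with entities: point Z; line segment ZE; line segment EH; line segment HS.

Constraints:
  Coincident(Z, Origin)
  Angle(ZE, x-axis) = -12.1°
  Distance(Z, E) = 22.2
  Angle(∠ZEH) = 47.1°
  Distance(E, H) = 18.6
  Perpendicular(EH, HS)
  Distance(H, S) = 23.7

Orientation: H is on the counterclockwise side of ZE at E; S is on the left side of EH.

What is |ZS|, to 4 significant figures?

8.215

∠ZEH = 47.1°, so EH runs at -12.1° + (180° − 47.1°) = 120.8° from the x-axis; with |EH| = 18.6, H = E + 18.6·(cos 120.8°, sin 120.8°) = (12.18, 11.32). The perpendicularity gives HS at right angles to EH; with |HS| = 23.7 on the left of EH, S = H + 23.7·(-0.8590, -0.5120) = (-8.175, -0.8123). Then |ZS| = |S − Z| = 8.215.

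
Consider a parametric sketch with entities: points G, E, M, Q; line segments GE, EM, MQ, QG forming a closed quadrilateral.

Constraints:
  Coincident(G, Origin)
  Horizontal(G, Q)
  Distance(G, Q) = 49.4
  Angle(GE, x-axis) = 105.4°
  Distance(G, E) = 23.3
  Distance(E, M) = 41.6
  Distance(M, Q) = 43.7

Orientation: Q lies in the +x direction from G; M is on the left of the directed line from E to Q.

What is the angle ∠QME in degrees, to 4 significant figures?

89.28°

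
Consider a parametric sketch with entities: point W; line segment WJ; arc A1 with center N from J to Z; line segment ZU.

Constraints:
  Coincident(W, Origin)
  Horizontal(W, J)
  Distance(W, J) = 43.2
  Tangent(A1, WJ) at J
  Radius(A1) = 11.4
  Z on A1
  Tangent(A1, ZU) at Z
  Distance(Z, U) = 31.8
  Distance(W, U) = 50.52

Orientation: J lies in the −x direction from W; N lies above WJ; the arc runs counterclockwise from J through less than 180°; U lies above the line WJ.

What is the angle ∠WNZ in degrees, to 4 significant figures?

8.545°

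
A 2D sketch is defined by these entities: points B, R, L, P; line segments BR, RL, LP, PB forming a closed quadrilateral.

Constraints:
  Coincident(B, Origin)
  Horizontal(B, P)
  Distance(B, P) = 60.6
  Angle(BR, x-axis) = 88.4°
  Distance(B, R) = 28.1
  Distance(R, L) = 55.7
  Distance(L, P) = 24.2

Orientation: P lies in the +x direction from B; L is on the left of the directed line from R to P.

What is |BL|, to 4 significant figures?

61.15

Checks: |RL| = 55.70 ✓; |LP| = 24.20 ✓.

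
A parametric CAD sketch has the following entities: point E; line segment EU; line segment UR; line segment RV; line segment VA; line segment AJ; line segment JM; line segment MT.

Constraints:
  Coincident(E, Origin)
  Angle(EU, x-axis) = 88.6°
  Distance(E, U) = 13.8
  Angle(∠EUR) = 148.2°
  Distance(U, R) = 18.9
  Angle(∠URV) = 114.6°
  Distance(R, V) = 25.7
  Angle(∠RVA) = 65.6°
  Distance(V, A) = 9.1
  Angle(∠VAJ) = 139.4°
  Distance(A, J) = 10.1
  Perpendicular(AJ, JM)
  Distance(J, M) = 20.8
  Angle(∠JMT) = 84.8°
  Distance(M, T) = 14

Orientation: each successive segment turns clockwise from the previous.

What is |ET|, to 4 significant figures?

47.96

E is at the origin; EU runs at 88.6° with length 13.8, so U = (0.3372, 13.80). ∠EUR = 148.2° gives UR at 56.80° from the x-axis; with |UR| = 18.9, R = (10.69, 29.61). ∠URV = 114.6° gives RV at -8.600° from the x-axis; with |RV| = 25.7, V = (36.10, 25.77). ∠RVA = 65.6° gives VA at -123.0° from the x-axis; with |VA| = 9.1, A = (31.14, 18.14). ∠VAJ = 139.4° gives AJ at -163.6° from the x-axis; with |AJ| = 10.1, J = (21.45, 15.28). The perpendicularity gives JM at right angles to AJ, so JM runs at 106.4°; with |JM| = 20.8, M = (15.58, 35.24). ∠JMT = 84.8° gives MT at 11.20° from the x-axis; with |MT| = 14.0, T = (29.31, 37.96). Then |ET| = |T − E| = 47.96.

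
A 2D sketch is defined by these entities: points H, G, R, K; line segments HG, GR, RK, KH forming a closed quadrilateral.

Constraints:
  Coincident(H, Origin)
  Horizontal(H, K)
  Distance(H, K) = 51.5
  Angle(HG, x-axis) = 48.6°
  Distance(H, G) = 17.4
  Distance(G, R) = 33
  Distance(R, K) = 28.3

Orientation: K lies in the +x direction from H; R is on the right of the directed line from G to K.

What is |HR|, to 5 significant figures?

31.951

H is at the origin; H and K share the same y with |HK| = 51.5 and K in +x, so K = (51.5, 0). HG runs at 48.6° with |HG| = 17.4, so G = (11.507, 13.052). R is determined by |GR| = 33.0 and |RK| = 28.3 together: it lies at the intersection of circle(G, 33.0) and circle(K, 28.3). With |GK| = 42.069, the foot of the radical line on GK is 24.459 from G and the perpendicular offset is √(33.0² − 24.459²) = 22.153. Taking the right-of-GK solution: R = (27.886, -15.597).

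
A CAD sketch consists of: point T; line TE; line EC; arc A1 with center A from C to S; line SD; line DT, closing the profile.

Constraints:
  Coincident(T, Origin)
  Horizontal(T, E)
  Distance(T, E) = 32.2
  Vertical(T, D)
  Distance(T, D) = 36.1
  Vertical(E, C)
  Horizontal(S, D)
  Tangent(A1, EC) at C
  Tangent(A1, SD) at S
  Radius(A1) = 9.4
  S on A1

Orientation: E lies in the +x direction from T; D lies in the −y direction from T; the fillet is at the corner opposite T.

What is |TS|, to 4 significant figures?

42.70

The virtual corner opposite T is at (32.20, -36.10). The tangent condition forces AC to be normal to EC and since A1 is tangent to SD there, AS ⟂ SD, with radius 9.4, so the center A sits 9.4 in from both sides at A = (22.80, -26.70). That places the tangent points at C = (32.20, -26.70) on EC and S = (22.80, -36.10) on SD. Then |TS| = |S − T| = 42.70.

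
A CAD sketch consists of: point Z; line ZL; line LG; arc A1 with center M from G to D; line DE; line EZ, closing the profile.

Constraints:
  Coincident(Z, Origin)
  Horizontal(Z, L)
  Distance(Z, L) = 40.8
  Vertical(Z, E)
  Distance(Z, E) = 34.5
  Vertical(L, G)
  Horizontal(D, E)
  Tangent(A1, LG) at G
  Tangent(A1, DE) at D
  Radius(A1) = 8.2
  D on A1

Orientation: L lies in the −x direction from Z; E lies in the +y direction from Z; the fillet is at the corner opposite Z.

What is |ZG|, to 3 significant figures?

48.5

Z is at the origin; Z and L share the same y with |ZL| = 40.8 and L on the −x side, so L = (-40.8, 0.00). Z and E share the same x with |ZE| = 34.5 and E on the +y side, so E = (0.00, 34.5). The virtual corner opposite Z is at (-40.8, 34.5). The tangent condition forces MG to be normal to LG and tangency of A1 to DE means the radius MD is perpendicular to DE, with radius 8.2, so the center M sits 8.2 in from both sides at M = (-32.6, 26.3). That places the tangent points at G = (-40.8, 26.3) on LG and D = (-32.6, 34.5) on DE. Then |ZG| = |G − Z| = 48.5.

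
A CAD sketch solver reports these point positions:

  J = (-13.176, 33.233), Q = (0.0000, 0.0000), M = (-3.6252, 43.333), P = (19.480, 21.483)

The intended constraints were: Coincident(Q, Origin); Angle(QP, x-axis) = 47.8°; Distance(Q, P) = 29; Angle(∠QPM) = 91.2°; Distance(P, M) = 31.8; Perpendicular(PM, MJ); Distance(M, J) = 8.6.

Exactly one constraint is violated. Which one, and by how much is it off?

Distance(M, J) = 8.6 — off by 5.30.

Q = (0.00, 0.00) ✓; QP at 47.80° ✓; |QP| = 29.00 ✓; ∠QPM = 91.20° ✓; |PM| = 31.80 ✓; ∠(PM, MJ) = 90.00° ✓; |MJ| = 13.90 ✗.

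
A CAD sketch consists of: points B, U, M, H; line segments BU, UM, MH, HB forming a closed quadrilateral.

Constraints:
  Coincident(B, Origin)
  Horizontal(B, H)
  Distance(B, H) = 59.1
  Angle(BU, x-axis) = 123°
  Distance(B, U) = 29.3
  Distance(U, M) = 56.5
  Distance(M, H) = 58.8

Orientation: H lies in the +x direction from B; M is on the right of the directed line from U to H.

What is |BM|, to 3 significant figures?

28.0

Checks: |UM| = 56.50 ✓; |MH| = 58.80 ✓.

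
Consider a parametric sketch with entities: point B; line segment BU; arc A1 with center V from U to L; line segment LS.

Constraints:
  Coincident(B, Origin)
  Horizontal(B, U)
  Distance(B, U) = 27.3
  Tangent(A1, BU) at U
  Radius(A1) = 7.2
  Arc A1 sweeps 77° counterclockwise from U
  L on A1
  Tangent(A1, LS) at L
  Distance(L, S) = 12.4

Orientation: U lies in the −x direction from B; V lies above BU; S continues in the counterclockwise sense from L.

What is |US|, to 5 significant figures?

20.201

B is at the origin; B and U share the same y with |BU| = 27.3 and U on the −x side, so U = (-27.300, 0.0000). The tangent condition forces VU to be normal to BU, so V = U + (0, 7.2) = (-27.300, 7.2000). On A1, U sits at bearing -90° from V; a 77° counterclockwise sweep puts L at bearing -13°, so L = V + 7.2·(cos -13°, sin -13°) = (-20.285, 5.5804). The tangent condition forces VL to be normal to LS, so LS runs along (−sin -13°, cos -13°); with |LS| = 12.4, S = (-17.495, 17.663). Then |US| = |S − U| = 20.201.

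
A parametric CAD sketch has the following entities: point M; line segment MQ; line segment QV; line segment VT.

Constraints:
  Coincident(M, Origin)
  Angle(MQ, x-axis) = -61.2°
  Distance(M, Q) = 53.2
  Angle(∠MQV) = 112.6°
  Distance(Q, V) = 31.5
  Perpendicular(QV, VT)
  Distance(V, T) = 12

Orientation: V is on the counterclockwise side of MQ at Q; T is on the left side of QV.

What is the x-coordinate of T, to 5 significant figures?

55.649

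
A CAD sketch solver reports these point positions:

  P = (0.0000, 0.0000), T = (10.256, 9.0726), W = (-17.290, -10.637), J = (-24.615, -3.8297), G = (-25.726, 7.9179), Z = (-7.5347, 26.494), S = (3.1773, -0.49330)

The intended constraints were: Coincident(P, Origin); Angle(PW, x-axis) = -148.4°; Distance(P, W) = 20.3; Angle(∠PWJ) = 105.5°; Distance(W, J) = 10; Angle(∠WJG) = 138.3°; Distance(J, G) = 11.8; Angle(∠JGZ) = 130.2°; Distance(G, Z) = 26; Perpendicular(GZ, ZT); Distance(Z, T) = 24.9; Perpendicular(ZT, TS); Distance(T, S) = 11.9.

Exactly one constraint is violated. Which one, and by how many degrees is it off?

Perpendicular(ZT, TS) — off by 7.90°.

P = (0.00, 0.00) ✓; PW at -148.4° ✓; |PW| = 20.30 ✓; ∠PWJ = 105.5° ✓; |WJ| = 10.00 ✓; ∠WJG = 138.3° ✓; |JG| = 11.80 ✓; ∠JGZ = 130.2° ✓; |GZ| = 26.00 ✓; ∠(GZ, ZT) = 90.00° ✓; |ZT| = 24.90 ✓; ∠(ZT, TS) = 82.10° ✗; |TS| = 11.90 ✓.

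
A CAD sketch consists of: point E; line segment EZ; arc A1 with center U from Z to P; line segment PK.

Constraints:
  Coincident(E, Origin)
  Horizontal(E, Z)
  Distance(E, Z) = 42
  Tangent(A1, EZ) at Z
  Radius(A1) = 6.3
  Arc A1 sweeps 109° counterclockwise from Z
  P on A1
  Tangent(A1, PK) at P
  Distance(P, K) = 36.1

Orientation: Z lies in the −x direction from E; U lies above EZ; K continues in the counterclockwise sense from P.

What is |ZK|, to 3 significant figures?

42.9

E is at the origin; E and Z share the same y with |EZ| = 42.0 and Z on the −x side, so Z = (-42.0, 0.00). Since A1 is tangent to EZ there, UZ ⟂ EZ, so U = Z + (0, 6.3) = (-42.0, 6.30). On A1, Z sits at bearing -90° from U; a 109° counterclockwise sweep puts P at bearing 19°, so P = U + 6.3·(cos 19°, sin 19°) = (-36.0, 8.35). The tangent condition forces UP to be normal to PK, so PK runs along (−sin 19°, cos 19°); with |PK| = 36.1, K = (-47.8, 42.5). Then |ZK| = |K − Z| = 42.9.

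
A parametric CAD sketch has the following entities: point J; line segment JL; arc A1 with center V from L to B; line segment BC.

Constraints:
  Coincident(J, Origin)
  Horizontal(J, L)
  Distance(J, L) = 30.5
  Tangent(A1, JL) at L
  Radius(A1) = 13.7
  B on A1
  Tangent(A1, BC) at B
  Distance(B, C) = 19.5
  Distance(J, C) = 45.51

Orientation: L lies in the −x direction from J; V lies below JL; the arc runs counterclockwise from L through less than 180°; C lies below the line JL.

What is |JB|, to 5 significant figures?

46.479

Checks: J = (0.00, 0.00) ✓; |VB| = 13.70 ✓; ∠(VB, BC) = 90.00° ✓; |BC| = 19.50 ✓; |JC| = 45.51 ✓.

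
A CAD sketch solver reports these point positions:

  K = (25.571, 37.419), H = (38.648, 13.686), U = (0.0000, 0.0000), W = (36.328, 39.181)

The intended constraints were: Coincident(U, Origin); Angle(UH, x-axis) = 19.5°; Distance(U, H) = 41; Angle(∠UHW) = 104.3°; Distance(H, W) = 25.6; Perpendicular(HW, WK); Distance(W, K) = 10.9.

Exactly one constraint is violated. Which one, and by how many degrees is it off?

Perpendicular(HW, WK) — off by 4.10°.

U = (0.00, 0.00) ✓; UH at 19.50° ✓; |UH| = 41.00 ✓; ∠UHW = 104.3° ✓; |HW| = 25.60 ✓; ∠(HW, WK) = 94.10° ✗; |WK| = 10.90 ✓.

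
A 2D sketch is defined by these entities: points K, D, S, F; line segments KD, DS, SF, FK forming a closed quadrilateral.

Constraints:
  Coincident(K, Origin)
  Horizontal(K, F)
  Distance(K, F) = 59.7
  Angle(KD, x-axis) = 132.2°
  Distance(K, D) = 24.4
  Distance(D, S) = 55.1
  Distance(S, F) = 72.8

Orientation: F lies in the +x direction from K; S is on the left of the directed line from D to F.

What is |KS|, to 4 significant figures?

63.25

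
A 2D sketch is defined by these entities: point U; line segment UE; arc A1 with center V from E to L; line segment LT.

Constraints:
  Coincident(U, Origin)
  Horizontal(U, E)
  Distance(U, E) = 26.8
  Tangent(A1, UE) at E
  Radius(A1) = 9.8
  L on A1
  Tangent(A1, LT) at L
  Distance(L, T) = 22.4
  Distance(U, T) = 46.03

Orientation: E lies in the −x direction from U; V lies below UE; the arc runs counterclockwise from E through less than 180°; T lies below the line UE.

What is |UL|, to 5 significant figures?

38.284

U is at the origin; UE is horizontal with |UE| = 26.8 and E on the −x side, so E = (-26.800, 0.0000). Since A1 is tangent to UE there, VE ⟂ UE, so V = E + (0, -9.8) = (-26.800, -9.8000). Since VL ⟂ LT (tangency), |VT| = √(9.8² + 22.4²) = 24.450 regardless of where L sits on A1. So T lies on both circle(U, 46.03) and circle(V, 24.450); the below-UE intersection is T = (-31.189, -33.853). L is the foot of the tangent from T: L = (-36.338, -12.053).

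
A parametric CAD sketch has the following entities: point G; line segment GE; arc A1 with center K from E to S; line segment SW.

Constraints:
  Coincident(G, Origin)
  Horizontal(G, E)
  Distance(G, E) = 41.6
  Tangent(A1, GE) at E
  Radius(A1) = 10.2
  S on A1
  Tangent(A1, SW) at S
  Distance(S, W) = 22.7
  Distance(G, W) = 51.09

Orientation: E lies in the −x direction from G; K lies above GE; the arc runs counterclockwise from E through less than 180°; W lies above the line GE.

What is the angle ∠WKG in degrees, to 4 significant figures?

94.20°

G is at the origin; GE is horizontal with |GE| = 41.6 and E on the −x side, so E = (-41.60, 0.000). Tangency of A1 to GE means the radius KE is perpendicular to GE, so K = E + (0, 10.2) = (-41.60, 10.20). Since KS ⟂ SW (tangency), |KW| = √(10.2² + 22.7²) = 24.89 regardless of where S sits on A1. So W lies on both circle(G, 51.09) and circle(K, 24.89); the above-GE intersection is W = (-37.46, 34.74). S is the foot of the tangent from W: S = (-31.73, 12.78).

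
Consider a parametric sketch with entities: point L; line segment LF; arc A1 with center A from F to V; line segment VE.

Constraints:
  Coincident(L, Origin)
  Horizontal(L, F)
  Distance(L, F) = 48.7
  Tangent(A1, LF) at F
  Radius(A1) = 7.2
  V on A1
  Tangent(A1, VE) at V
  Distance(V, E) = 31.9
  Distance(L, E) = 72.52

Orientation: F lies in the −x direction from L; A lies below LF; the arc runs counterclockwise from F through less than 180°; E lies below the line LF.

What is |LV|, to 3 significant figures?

56.0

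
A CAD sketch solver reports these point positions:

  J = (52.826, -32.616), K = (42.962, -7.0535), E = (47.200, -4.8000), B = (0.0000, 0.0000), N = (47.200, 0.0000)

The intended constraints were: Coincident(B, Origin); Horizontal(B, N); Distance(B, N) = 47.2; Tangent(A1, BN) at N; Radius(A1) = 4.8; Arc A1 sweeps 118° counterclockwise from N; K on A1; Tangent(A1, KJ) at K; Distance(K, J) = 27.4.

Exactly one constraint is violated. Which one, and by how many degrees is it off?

Tangent(A1, KJ) at K — off by 6.90°.

B = (0.00, 0.00) ✓; B.y = 0.00, N.y = 0.00 ✓; |BN| = 47.20 ✓; ∠(EN, NB) = 90.00° ✓; |EN| = 4.800 ✓; bearing(E→K) − bearing(E→N) = 118.0° ✓; |EK| = 4.800 ✓; ∠(EK, KJ) = 96.90° ✗; |KJ| = 27.40 ✓.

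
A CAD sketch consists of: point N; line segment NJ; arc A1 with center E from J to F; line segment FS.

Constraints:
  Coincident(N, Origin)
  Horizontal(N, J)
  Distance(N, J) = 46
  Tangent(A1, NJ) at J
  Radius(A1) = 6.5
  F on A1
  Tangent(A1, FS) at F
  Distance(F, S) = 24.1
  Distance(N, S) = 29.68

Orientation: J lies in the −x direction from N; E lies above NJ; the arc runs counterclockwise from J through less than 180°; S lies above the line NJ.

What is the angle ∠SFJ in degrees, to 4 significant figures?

159.0°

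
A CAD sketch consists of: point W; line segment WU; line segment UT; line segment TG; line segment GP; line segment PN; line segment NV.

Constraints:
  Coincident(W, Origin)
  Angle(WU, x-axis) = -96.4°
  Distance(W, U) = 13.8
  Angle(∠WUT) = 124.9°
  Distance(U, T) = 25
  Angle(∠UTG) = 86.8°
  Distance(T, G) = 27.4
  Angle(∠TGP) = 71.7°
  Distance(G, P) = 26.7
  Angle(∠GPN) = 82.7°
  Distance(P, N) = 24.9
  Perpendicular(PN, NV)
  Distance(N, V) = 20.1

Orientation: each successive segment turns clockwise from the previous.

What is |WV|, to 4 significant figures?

36.61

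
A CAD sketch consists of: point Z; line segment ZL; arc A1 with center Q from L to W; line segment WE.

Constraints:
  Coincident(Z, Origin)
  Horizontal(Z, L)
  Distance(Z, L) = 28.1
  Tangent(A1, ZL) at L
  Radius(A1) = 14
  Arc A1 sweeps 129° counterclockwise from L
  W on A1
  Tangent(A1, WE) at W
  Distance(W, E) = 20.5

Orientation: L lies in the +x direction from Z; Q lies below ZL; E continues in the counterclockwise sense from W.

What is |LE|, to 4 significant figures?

38.79

Z is at the origin; ZL is horizontal with |ZL| = 28.1 and L on the +x side, so L = (28.10, 0.000). Since A1 is tangent to ZL there, QL ⟂ ZL, so Q = L + (0, -14) = (28.10, -14.00). On A1, L sits at bearing 90° from Q; a 129° counterclockwise sweep puts W at bearing 219°, so W = Q + 14.0·(cos 219°, sin 219°) = (17.22, -22.81). Tangency of A1 to WE means the radius QW is perpendicular to WE, so WE runs along (−sin 219°, cos 219°); with |WE| = 20.5, E = (30.12, -38.74). Then |LE| = |E − L| = 38.79.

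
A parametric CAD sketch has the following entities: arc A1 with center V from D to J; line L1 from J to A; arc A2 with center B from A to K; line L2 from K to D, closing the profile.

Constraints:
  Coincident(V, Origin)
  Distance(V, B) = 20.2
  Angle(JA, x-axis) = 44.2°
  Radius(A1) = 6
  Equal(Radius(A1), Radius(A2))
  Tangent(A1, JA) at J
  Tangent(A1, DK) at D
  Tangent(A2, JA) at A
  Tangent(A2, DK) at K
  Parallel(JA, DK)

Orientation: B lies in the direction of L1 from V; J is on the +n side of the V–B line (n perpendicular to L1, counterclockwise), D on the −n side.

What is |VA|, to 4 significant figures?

21.07

The slot axis is L1's direction at 44.2°, so u = (cos 44.2°, sin 44.2°) = (0.7169, 0.6972) and n = (−sin 44.2°, cos 44.2°) = (-0.6972, 0.7169). V is at the origin and B lies 20.2 along u from V, so B = 20.2·u = (14.48, 14.08). Tangency of A1 to both parallel lines with radius 6.0 puts J and D at V ± 6.0·n: J = (-4.183, 4.301), D = (4.183, -4.301). Equal radii place A and K the same way about B: A = B + 6.0·n = (10.30, 18.38), K = B − 6.0·n = (18.66, 9.781). Then |VA| = |A − V| = 21.07.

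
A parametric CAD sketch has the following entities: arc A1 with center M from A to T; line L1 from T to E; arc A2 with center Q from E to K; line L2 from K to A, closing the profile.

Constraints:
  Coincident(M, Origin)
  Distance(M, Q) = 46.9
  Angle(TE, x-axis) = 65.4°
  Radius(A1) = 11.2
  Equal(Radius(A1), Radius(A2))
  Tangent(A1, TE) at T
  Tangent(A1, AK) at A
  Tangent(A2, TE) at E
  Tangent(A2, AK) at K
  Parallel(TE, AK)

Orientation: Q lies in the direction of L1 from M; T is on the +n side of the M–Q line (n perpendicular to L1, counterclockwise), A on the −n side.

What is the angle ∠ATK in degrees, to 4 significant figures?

64.47°

The slot axis is L1's direction at 65.4°, so u = (cos 65.4°, sin 65.4°) = (0.4163, 0.9092) and n = (−sin 65.4°, cos 65.4°) = (-0.9092, 0.4163). M is at the origin and Q lies 46.9 along u from M, so Q = 46.9·u = (19.52, 42.64). Tangency of A1 to both parallel lines with radius 11.2 puts T and A at M ± 11.2·n: T = (-10.18, 4.662), A = (10.18, -4.662). Equal radii place E and K the same way about Q: E = Q + 11.2·n = (9.340, 47.31), K = Q − 11.2·n = (29.71, 37.98). Then cos ∠ATK = TA·TK / (|TA||TK|), giving 64.47°.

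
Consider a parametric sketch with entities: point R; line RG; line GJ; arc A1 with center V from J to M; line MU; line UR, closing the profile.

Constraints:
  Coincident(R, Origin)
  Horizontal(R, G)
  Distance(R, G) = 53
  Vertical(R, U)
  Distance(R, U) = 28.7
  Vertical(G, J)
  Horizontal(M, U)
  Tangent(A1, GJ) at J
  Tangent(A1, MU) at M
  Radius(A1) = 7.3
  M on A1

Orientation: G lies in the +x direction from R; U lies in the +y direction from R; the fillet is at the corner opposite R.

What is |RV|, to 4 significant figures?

50.46

R is at the origin; RG is horizontal with |RG| = 53.0 and G on the +x side, so G = (53.00, 0.000). R and U share the same x with |RU| = 28.7 and U on the +y side, so U = (0.000, 28.70). The virtual corner opposite R is at (53.00, 28.70). A1 meets GJ tangentially, so VJ is at right angles to GJ and A1 meets MU tangentially, so VM is at right angles to MU, with radius 7.3, so the center V sits 7.3 in from both sides at V = (45.70, 21.40). Then |RV| = |V − R| = 50.46.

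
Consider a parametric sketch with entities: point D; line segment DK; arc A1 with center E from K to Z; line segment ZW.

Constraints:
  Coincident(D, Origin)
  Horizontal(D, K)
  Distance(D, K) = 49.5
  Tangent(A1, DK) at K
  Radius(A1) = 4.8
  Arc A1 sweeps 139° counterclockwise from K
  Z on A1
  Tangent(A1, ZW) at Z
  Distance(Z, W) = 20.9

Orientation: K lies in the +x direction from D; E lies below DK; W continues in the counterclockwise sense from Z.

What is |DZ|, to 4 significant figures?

47.11

Since A1 is tangent to DK there, EK ⟂ DK, so E = K + (0, -4.8) = (49.50, -4.800). On A1, K sits at bearing 90° from E; a 139° counterclockwise sweep puts Z at bearing 229°, so Z = E + 4.8·(cos 229°, sin 229°) = (46.35, -8.423). Then |DZ| = |Z − D| = 47.11.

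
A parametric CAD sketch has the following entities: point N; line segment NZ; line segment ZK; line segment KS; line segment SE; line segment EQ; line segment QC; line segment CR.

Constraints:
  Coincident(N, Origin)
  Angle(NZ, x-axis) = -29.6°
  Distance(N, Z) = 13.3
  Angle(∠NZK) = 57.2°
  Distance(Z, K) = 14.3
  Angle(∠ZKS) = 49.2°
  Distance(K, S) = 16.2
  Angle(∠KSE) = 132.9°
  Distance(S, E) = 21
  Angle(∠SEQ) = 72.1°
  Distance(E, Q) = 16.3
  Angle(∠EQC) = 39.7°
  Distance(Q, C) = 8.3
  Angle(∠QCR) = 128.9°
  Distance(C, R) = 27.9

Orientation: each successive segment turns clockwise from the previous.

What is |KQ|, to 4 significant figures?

27.26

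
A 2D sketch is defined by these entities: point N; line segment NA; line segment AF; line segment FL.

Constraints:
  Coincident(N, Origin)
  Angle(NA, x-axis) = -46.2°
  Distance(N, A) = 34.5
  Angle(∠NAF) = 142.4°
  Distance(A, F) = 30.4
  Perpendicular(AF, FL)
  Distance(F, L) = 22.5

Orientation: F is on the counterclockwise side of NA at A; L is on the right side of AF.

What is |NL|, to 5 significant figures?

72.317

N is at the origin; NA runs at -46.2° with length 34.5, so A = 34.5·(cos -46.2°, sin -46.2°) = (23.879, -24.901). ∠NAF = 142.4°, so AF runs at -46.2° + (180° − 142.4°) = -8.6000° from the x-axis; with |AF| = 30.4, F = A + 30.4·(cos -8.6000°, sin -8.6000°) = (53.937, -29.447). The perpendicularity gives FL at right angles to AF; with |FL| = 22.5 on the right of AF, L = F + 22.5·(-0.14954, -0.98876) = (50.573, -51.694). Then |NL| = |L − N| = 72.317.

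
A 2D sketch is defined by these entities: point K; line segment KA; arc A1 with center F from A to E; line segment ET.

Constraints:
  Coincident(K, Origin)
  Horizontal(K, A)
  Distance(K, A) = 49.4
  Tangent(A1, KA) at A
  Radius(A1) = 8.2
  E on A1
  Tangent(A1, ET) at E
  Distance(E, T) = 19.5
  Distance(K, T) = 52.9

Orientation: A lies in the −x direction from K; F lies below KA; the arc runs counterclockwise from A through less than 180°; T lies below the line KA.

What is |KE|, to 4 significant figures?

57.50

K is at the origin; KA is horizontal with |KA| = 49.4 and A on the −x side, so A = (-49.40, 0.000). Since A1 is tangent to KA there, FA ⟂ KA, so F = A + (0, -8.2) = (-49.40, -8.200). Since FE ⟂ ET (tangency), |FT| = √(8.2² + 19.5²) = 21.15 regardless of where E sits on A1. So T lies on both circle(K, 52.9) and circle(F, 21.15); the below-KA intersection is T = (-44.40, -28.76). E is the foot of the tangent from T: E = (-55.99, -13.07).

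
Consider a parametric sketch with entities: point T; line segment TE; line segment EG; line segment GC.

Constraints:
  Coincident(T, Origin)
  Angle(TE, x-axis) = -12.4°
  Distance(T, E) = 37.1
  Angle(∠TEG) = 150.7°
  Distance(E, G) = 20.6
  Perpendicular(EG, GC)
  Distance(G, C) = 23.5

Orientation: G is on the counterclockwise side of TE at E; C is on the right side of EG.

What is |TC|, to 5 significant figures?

67.375

T is at the origin; TE runs at -12.4° with length 37.1, so E = 37.1·(cos -12.4°, sin -12.4°) = (36.235, -7.9667). ∠TEG = 150.7°, so EG runs at -12.4° + (180° − 150.7°) = 16.900° from the x-axis; with |EG| = 20.6, G = E + 20.6·(cos 16.900°, sin 16.900°) = (55.945, -1.9782). EG ⟂ GC; with |GC| = 23.5 on the right of EG, C = G + 23.5·(0.29070, -0.95681) = (62.776, -24.463). Then |TC| = |C − T| = 67.375.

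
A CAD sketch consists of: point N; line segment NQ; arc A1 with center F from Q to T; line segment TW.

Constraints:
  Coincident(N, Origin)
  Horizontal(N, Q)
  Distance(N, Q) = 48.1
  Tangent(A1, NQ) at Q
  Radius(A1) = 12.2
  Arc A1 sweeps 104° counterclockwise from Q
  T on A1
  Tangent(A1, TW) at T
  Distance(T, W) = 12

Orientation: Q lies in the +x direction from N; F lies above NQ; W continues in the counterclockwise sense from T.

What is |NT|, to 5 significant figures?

61.823

N is at the origin; NQ is horizontal with |NQ| = 48.1 and Q on the +x side, so Q = (48.100, 0.0000). Since A1 is tangent to NQ there, FQ ⟂ NQ, so F = Q + (0, 12.2) = (48.100, 12.200). On A1, Q sits at bearing -90° from F; a 104° counterclockwise sweep puts T at bearing 14°, so T = F + 12.2·(cos 14°, sin 14°) = (59.938, 15.151). Then |NT| = |T − N| = 61.823.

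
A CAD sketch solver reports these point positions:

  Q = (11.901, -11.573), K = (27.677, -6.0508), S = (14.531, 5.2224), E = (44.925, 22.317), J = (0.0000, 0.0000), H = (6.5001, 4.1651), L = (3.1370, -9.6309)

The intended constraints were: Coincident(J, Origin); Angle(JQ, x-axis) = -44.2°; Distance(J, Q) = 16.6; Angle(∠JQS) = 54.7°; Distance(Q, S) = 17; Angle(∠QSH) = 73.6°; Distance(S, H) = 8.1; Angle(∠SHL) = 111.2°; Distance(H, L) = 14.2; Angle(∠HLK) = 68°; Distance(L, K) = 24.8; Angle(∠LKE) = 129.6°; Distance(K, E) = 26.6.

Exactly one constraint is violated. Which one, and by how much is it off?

Distance(K, E) = 26.6 — off by 6.60.

J = (0.00, 0.00) ✓; JQ at -44.20° ✓; |JQ| = 16.60 ✓; ∠JQS = 54.70° ✓; |QS| = 17.00 ✓; ∠QSH = 73.60° ✓; |SH| = 8.100 ✓; ∠SHL = 111.2° ✓; |HL| = 14.20 ✓; ∠HLK = 68.00° ✓; |LK| = 24.80 ✓; ∠LKE = 129.6° ✓; |KE| = 33.20 ✗.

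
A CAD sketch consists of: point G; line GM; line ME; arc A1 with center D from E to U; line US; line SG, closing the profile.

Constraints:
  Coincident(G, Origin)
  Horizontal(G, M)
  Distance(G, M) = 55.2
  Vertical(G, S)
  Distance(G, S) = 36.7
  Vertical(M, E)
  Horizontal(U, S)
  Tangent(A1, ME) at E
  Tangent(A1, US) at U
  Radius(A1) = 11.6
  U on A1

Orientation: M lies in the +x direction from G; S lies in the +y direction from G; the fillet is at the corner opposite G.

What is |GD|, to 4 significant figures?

50.31

G and S share the same x with |GS| = 36.7 and S on the +y side, so S = (0.000, 36.70). The virtual corner opposite G is at (55.20, 36.70). Tangency of A1 to ME means the radius DE is perpendicular to ME and tangency of A1 to US means the radius DU is perpendicular to US, with radius 11.6, so the center D sits 11.6 in from both sides at D = (43.60, 25.10). Then |GD| = |D − G| = 50.31.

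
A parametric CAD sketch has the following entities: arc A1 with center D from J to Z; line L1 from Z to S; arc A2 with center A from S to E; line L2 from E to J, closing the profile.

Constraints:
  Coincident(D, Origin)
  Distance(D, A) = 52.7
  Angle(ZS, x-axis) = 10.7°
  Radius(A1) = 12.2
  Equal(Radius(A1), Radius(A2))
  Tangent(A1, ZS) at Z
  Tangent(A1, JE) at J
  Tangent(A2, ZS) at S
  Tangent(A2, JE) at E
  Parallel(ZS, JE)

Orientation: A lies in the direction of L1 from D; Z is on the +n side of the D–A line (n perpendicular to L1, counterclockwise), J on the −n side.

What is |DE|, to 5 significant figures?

54.094

The slot axis is L1's direction at 10.7°, so u = (cos 10.7°, sin 10.7°) = (0.98261, 0.18567) and n = (−sin 10.7°, cos 10.7°) = (-0.18567, 0.98261). D is at the origin and A lies 52.7 along u from D, so A = 52.7·u = (51.784, 9.7846). Tangency of A1 to both parallel lines with radius 12.2 puts Z and J at D ± 12.2·n: Z = (-2.2651, 11.988), J = (2.2651, -11.988). Equal radii place S and E the same way about A: S = A + 12.2·n = (49.519, 21.773), E = A − 12.2·n = (54.049, -2.2032). Then |DE| = |E − D| = 54.094.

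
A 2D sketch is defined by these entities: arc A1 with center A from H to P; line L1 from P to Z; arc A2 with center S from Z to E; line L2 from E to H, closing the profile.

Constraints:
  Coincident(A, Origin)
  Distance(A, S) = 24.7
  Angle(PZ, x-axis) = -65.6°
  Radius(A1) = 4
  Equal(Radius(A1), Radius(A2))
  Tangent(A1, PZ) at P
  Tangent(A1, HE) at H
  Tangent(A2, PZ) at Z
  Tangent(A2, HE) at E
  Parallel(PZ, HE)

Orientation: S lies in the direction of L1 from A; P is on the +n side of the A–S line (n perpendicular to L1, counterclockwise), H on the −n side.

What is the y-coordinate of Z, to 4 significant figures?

-20.84

Tangency of A1 to both parallel lines with radius 4.0 puts P and H at A ± 4.0·n: P = (3.643, 1.652), H = (-3.643, -1.652). Equal radii place Z and E the same way about S: Z = S + 4.0·n = (13.85, -20.84), E = S − 4.0·n = (6.561, -24.15). So Z.y = -20.84.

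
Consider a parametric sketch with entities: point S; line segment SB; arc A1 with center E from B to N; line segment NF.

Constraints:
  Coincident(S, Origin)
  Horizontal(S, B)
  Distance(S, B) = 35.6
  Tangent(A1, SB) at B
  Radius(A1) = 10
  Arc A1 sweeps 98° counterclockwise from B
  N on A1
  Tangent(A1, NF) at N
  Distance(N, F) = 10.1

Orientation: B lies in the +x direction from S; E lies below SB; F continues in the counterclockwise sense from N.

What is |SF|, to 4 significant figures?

34.53

On A1, B sits at bearing 90° from E; a 98° counterclockwise sweep puts N at bearing 188°, so N = E + 10.0·(cos 188°, sin 188°) = (25.70, -11.39). Since A1 is tangent to NF there, EN ⟂ NF, so NF runs along (−sin 188°, cos 188°); with |NF| = 10.1, F = (27.10, -21.39). Then |SF| = |F − S| = 34.53.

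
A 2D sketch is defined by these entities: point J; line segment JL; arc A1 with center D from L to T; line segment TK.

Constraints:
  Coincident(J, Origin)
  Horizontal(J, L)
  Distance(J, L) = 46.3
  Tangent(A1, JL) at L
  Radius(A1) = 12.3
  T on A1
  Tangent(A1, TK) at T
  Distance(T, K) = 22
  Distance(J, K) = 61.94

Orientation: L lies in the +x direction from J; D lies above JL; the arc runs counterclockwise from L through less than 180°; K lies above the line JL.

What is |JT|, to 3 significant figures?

60.1

Checks: ∠(DL, LJ) = 90.00° ✓; |DT| = 12.30 ✓; ∠(DT, TK) = 90.00° ✓; |TK| = 22.00 ✓; |JK| = 61.94 ✓.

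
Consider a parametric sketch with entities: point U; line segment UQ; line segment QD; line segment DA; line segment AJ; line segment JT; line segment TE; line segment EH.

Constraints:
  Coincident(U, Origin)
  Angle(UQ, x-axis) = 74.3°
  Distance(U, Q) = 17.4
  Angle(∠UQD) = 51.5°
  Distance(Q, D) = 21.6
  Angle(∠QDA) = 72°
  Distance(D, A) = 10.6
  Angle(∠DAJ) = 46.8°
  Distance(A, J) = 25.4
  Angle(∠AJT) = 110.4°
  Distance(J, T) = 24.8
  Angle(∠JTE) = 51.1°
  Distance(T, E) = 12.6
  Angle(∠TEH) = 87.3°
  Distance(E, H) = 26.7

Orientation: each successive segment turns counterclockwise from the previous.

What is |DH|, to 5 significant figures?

27.908

U is at the origin; UQ runs at 74.3° with length 17.4, so Q = (4.7084, 16.751). ∠UQD = 51.5° gives QD at -157.20° from the x-axis; with |QD| = 21.6, D = (-15.204, 8.3805). ∠QDA = 72.0° gives DA at -49.200° from the x-axis; with |DA| = 10.6, A = (-8.2775, 0.35635). ∠DAJ = 46.8° gives AJ at 84.000° from the x-axis; with |AJ| = 25.4, J = (-5.6225, 25.617). ∠AJT = 110.4° gives JT at 153.60° from the x-axis; with |JT| = 24.8, T = (-27.836, 36.644). ∠JTE = 51.1° gives TE at -77.500° from the x-axis; with |TE| = 12.6, E = (-25.109, 24.343). ∠TEH = 87.3° gives EH at 15.200° from the x-axis; with |EH| = 26.7, H = (0.65691, 31.343). Then |DH| = |H − D| = 27.908.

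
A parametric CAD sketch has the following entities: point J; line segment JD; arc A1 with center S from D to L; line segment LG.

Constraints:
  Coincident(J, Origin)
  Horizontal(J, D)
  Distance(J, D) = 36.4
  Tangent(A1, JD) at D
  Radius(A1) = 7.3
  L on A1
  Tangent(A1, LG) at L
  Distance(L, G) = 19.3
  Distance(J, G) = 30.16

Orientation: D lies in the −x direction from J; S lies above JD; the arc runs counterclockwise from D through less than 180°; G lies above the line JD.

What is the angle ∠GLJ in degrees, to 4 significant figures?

71.41°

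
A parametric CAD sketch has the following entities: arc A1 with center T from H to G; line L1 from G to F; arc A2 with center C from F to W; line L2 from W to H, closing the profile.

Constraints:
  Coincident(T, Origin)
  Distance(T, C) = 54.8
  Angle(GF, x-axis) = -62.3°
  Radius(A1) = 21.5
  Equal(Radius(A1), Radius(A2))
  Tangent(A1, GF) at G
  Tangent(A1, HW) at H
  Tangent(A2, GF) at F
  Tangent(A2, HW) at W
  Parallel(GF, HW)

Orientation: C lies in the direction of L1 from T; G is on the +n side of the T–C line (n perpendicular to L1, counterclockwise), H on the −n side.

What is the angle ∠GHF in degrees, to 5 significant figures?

51.880°

The slot axis is L1's direction at -62.3°, so u = (cos -62.3°, sin -62.3°) = (0.46484, -0.88539) and n = (−sin -62.3°, cos -62.3°) = (0.88539, 0.46484). T is at the origin and C lies 54.8 along u from T, so C = 54.8·u = (25.473, -48.520). Tangency of A1 to both parallel lines with radius 21.5 puts G and H at T ± 21.5·n: G = (19.036, 9.9941), H = (-19.036, -9.9941). Equal radii place F and W the same way about C: F = C + 21.5·n = (44.509, -38.525), W = C − 21.5·n = (6.4374, -58.514). Then cos ∠GHF = HG·HF / (|HG||HF|), giving 51.880°.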